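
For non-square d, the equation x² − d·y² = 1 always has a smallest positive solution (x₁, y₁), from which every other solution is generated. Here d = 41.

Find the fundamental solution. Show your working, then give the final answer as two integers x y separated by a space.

2049 320

[6; 2,2,12] for √41; ℓ=3 ⇒ convergent index 5
i=0: a=6 ⇒ p=6, q=1
i=1: a=2 ⇒ p=13, q=2
i=2: a=2 ⇒ p=32, q=5
…
i=4: a=2 ⇒ p=826, q=129
i=5: a=2 ⇒ p=2049, q=320
fundamental: x₁=2049, y₁=320  (since 4198401 − 41·102400 = 1)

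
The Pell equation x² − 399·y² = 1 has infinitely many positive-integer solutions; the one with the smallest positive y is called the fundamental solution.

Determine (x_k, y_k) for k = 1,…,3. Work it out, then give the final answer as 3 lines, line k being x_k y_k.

[19; 1,38] for √399; ℓ=2 ⇒ convergent index 1
i=0: a=19 ⇒ p=19, q=1
i=1: a=1 ⇒ p=20, q=1
fundamental: x₁=20, y₁=1  (since 400 − 399·1 = 1)
(x_2, y_2) = (20·20 + 399·1·1, 20·1 + 1·20) = (799, 40)
(x_3, y_3) = (20·799 + 399·1·40, 20·40 + 1·799) = (31940, 1599)

20 1
799 40
31940 1599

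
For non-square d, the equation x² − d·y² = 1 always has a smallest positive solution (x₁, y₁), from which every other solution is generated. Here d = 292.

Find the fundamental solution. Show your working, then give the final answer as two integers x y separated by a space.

2281249 133500

√292 = [17; 11,2,1,3,8,3,1,2,11,34, …], period ℓ=10 (even) → k=9
step 0: (17, 1)  from 17·(1,0) + (0,1)
step 1: (188, 11)  from 11·(17,1) + (1,0)
…
step 3: (581, 34)  from 1·(393,23) + (188,11)
…
step 5: (17669, 1034)  from 8·(2136,125) + (581,34)
step 6: (55143, 3227)  from 3·(17669,1034) + (2136,125)
…
step 8: (200767, 11749)  from 2·(72812,4261) + (55143,3227)
step 9: (2281249, 133500)  from 11·(200767,11749) + (72812,4261)
(x₁, y₁) = (2281249, 133500);  2281249² − 292·133500² = 1 ✓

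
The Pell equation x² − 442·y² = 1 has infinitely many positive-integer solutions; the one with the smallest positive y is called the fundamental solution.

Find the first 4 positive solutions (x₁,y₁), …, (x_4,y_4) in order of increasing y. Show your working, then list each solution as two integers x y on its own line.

883 42
1559377 74172
2753858899 130987710
4863313256257 231324221688

√442 = [21; 42, …], period ℓ=1 (odd) → k=1
step 0: (21, 1)  from 21·(1,0) + (0,1)
step 1: (883, 42)  from 42·(21,1) + (1,0)
fundamental: x₁=883, y₁=42  (since 779689 − 442·1764 = 1)
k=2:  x_2 = 883·883+442·42·42 = 1559377,  y_2 = 883·42+42·883 = 74172
k=3:  x_3 = 883·1559377+442·42·74172 = 2753858899,  y_3 = 883·74172+42·1559377 = 130987710
k=4:  x_4 = 883·2753858899+442·42·130987710 = 4863313256257,  y_4 = 883·130987710+42·2753858899 = 231324221688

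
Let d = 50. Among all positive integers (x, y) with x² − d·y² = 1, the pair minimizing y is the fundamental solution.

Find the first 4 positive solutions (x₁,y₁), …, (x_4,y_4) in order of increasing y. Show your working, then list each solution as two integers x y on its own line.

99 14
19601 2772
3880899 548842
768398401 108667944

d=50: √d = [7; 14] (ℓ=1, odd), read p_1/q_1
i=0: a=7 ⇒ p=7, q=1
i=1: a=14 ⇒ p=99, q=14
(x₁, y₁) = (99, 14);  99² − 50·14² = 1 ✓
n=2: (99,14)∘(99,14) = (99·99+50·14·14, 99·14+14·99) = (19601,2772)
n=3: (19601,2772)∘(99,14) = (99·19601+50·14·2772, 99·2772+14·19601) = (3880899,548842)
n=4: (3880899,548842)∘(99,14) = (99·3880899+50·14·548842, 99·548842+14·3880899) = (768398401,108667944)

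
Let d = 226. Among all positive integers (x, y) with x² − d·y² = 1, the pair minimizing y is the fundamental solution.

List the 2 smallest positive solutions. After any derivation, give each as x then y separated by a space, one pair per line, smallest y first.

[15; 30] for √226; ℓ=1 ⇒ convergent index 1
step 0: (15, 1)  from 15·(1,0) + (0,1)
step 1: (451, 30)  from 30·(15,1) + (1,0)
→ (451, 30).  Check: 451²=203401, 226·30²=203400, difference 1.
n=2: (451,30)∘(451,30) = (451·451+226·30·30, 451·30+30·451) = (406801,27060)

451 30
406801 27060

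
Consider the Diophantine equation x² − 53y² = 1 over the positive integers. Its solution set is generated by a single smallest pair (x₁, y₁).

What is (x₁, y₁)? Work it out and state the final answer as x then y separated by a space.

66249 9100

d=53: √d = [7; 3,1,1,3,14] (ℓ=5, odd), read p_9/q_9
a_0=7:  p_0=7·1+0=7,  q_0=7·0+1=1
…
a_4=3:  p_4=3·51+29=182,  q_4=3·7+4=25
…
a_8=1:  p_8=1·10578+7979=18557,  q_8=1·1453+1096=2549
a_9=3:  p_9=3·18557+10578=66249,  q_9=3·2549+1453=9100
→ (66249, 9100).  Check: 66249²=4388930001, 53·9100²=4388930000, difference 1.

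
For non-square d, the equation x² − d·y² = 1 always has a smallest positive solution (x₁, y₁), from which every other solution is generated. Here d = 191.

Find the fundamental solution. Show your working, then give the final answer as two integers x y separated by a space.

d=191: √d = [13; 1,4,1,1,3,…,4,1,26] (ℓ=16, even), read p_15/q_15
a_0=13:  p_0=13·1+0=13,  q_0=13·0+1=1
a_1=1:  p_1=1·13+1=14,  q_1=1·1+0=1
…
a_4=1:  p_4=1·83+69=152,  q_4=1·6+5=11
…
a_7=2:  p_7=2·1230+539=2999,  q_7=2·89+39=217
…
a_12=1:  p_12=1·704682+207083=911765,  q_12=1·50989+14984=65973
…
a_14=4:  p_14=4·1616447+911765=7377553,  q_14=4·116962+65973=533821
a_15=1:  p_15=1·7377553+1616447=8994000,  q_15=1·533821+116962=650783
fundamental: x₁=8994000, y₁=650783  (since 80892036000000 − 191·423518513089 = 1)

8994000 650783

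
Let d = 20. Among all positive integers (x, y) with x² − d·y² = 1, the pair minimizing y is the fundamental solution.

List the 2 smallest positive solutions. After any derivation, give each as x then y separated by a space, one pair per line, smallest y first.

√20 = [4; 2,8, …], period ℓ=2 (even) → k=1
a_0=4:  p_0=4·1+0=4,  q_0=4·0+1=1
a_1=2:  p_1=2·4+1=9,  q_1=2·1+0=2
fundamental: x₁=9, y₁=2  (since 81 − 20·4 = 1)
k=2:  x_2 = 9·9+20·2·2 = 161,  y_2 = 9·2+2·9 = 36

9 2
161 36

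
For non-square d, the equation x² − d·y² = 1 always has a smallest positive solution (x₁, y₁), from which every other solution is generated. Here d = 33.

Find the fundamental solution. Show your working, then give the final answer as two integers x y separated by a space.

√33 → a₀=5, period (1,2,1,10); ℓ=4 even so k=3
i=0: a=5 ⇒ p=5, q=1
i=1: a=1 ⇒ p=6, q=1
i=2: a=2 ⇒ p=17, q=3
i=3: a=1 ⇒ p=23, q=4
(x₁, y₁) = (23, 4);  23² − 33·4² = 1 ✓

23 4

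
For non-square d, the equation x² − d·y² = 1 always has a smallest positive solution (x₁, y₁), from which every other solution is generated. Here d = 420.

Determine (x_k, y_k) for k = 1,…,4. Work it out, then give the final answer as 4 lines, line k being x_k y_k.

41 2
3361 164
275561 13446
22592641 1102408

√420 = [20; 2,40, …], period ℓ=2 (even) → k=1
step 0: (20, 1)  from 20·(1,0) + (0,1)
step 1: (41, 2)  from 2·(20,1) + (1,0)
→ (41, 2).  Check: 41²=1681, 420·2²=1680, difference 1.
(x_2, y_2) = (41·41 + 420·2·2, 41·2 + 2·41) = (3361, 164)
(x_3, y_3) = (41·3361 + 420·2·164, 41·164 + 2·3361) = (275561, 13446)
(x_4, y_4) = (41·275561 + 420·2·13446, 41·13446 + 2·275561) = (22592641, 1102408)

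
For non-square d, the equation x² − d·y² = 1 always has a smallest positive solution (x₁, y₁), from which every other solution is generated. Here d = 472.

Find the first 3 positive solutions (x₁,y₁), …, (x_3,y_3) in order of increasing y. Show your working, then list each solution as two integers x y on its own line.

d=472: √d = [21; 1,2,1,1,1,…,2,1,42] (ℓ=14, even), read p_13/q_13
k=0  a_k=21  p_k/q_k = 21/1
…
k=6  a_k=4  p_k/q_k = 1108/51
…
k=11  a_k=1  p_k/q_k = 84230/3877
k=12  a_k=2  p_k/q_k = 222687/10250
k=13  a_k=1  p_k/q_k = 306917/14127
fundamental: x₁=306917, y₁=14127  (since 94198044889 − 472·199572129 = 1)
(x_2, y_2) = (306917·306917 + 472·14127·14127, 306917·14127 + 14127·306917) = (188396089777, 8671632918)
(x_3, y_3) = (306917·188396089777 + 472·14127·8671632918, 306917·8671632918 + 14127·188396089777) = (115643925371868101, 5322943120573485)

306917 14127
188396089777 8671632918
115643925371868101 5322943120573485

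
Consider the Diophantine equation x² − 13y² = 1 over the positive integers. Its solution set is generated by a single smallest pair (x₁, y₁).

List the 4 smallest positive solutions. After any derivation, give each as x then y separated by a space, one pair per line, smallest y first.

649 180
842401 233640
1093435849 303264540
1419278889601 393637139280

[3; 1,1,1,1,6] for √13; ℓ=5 ⇒ convergent index 9
a_0=3:  p_0=3·1+0=3,  q_0=3·0+1=1
a_1=1:  p_1=1·3+1=4,  q_1=1·1+0=1
a_2=1:  p_2=1·4+3=7,  q_2=1·1+1=2
…
a_4=1:  p_4=1·11+7=18,  q_4=1·3+2=5
…
a_6=1:  p_6=1·119+18=137,  q_6=1·33+5=38
a_7=1:  p_7=1·137+119=256,  q_7=1·38+33=71
a_8=1:  p_8=1·256+137=393,  q_8=1·71+38=109
a_9=1:  p_9=1·393+256=649,  q_9=1·109+71=180
(x₁, y₁) = (649, 180);  649² − 13·180² = 1 ✓
(649+180√13)^2 = 842401 + 233640√13
(649+180√13)^3 = 1093435849 + 303264540√13
(649+180√13)^4 = 1419278889601 + 393637139280√13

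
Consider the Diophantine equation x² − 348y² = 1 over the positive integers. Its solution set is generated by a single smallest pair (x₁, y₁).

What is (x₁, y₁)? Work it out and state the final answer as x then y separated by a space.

1567 84

d=348: √d = [18; 1,1,1,8,1,1,1,36] (ℓ=8, even), read p_7/q_7
i=0: a=18 ⇒ p=18, q=1
…
i=2: a=1 ⇒ p=37, q=2
i=3: a=1 ⇒ p=56, q=3
i=4: a=8 ⇒ p=485, q=26
i=5: a=1 ⇒ p=541, q=29
i=6: a=1 ⇒ p=1026, q=55
i=7: a=1 ⇒ p=1567, q=84
(x₁, y₁) = (1567, 84);  1567² − 348·84² = 1 ✓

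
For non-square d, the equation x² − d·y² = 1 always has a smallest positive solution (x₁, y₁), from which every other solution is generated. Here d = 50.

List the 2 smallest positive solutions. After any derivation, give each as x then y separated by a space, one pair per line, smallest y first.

99 14
19601 2772

√50 = [7; 14, …], period ℓ=1 (odd) → k=1
k=0  a_k=7  p_k/q_k = 7/1
k=1  a_k=14  p_k/q_k = 99/14
fundamental: x₁=99, y₁=14  (since 9801 − 50·196 = 1)
(99+14√50)^2 = 19601 + 2772√50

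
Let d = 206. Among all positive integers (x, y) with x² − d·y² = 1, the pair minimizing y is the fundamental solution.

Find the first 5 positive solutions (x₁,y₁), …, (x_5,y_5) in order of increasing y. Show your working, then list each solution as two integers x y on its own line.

√206 → a₀=14, period (2,1,5,14,5,1,2,28); ℓ=8 even so k=7
k=0  a_k=14  p_k/q_k = 14/1
k=1  a_k=2  p_k/q_k = 29/2
k=2  a_k=1  p_k/q_k = 43/3
…
k=6  a_k=1  p_k/q_k = 20998/1463
k=7  a_k=2  p_k/q_k = 59535/4148
→ (59535, 4148).  Check: 59535²=3544416225, 206·4148²=3544416224, difference 1.
(59535+4148√206)^2 = 7088832449 + 493902360√206
(59535+4148√206)^3 = 844067279642895 + 58808954001052√206
(59535+4148√206)^4 = 100503090979990675201 + 7002382152411359280√206
(59535+4148√206)^5 = 11966903042143422416540175 + 833773642828811595468548√206

59535 4148
7088832449 493902360
844067279642895 58808954001052
100503090979990675201 7002382152411359280
11966903042143422416540175 833773642828811595468548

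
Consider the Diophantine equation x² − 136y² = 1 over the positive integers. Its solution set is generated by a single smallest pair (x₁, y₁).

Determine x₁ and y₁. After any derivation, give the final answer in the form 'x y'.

35 3

[11; 1,1,1,22] for √136; ℓ=4 ⇒ convergent index 3
a_0=11:  p_0=11·1+0=11,  q_0=11·0+1=1
a_1=1:  p_1=1·11+1=12,  q_1=1·1+0=1
a_2=1:  p_2=1·12+11=23,  q_2=1·1+1=2
a_3=1:  p_3=1·23+12=35,  q_3=1·2+1=3
fundamental: x₁=35, y₁=3  (since 1225 − 136·9 = 1)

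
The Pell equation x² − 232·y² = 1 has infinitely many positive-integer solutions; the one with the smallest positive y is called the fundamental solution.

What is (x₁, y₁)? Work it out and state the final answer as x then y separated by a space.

19603 1287

√232 = [15; 4,3,7,3,4,30, …], period ℓ=6 (even) → k=5
k=0  a_k=15  p_k/q_k = 15/1
…
k=4  a_k=3  p_k/q_k = 4539/298
k=5  a_k=4  p_k/q_k = 19603/1287
→ (19603, 1287).  Check: 19603²=384277609, 232·1287²=384277608, difference 1.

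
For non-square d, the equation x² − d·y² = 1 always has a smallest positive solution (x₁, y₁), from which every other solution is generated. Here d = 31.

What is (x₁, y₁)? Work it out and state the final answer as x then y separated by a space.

1520 273

√31 → a₀=5, period (1,1,3,5,3,1,1,10); ℓ=8 even so k=7
a_0=5:  p_0=5·1+0=5,  q_0=5·0+1=1
a_1=1:  p_1=1·5+1=6,  q_1=1·1+0=1
a_2=1:  p_2=1·6+5=11,  q_2=1·1+1=2
a_3=3:  p_3=3·11+6=39,  q_3=3·2+1=7
a_4=5:  p_4=5·39+11=206,  q_4=5·7+2=37
…
a_6=1:  p_6=1·657+206=863,  q_6=1·118+37=155
a_7=1:  p_7=1·863+657=1520,  q_7=1·155+118=273
(x₁, y₁) = (1520, 273);  1520² − 31·273² = 1 ✓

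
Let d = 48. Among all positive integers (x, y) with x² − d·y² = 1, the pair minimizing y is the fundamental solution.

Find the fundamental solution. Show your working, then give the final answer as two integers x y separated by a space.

√48 → a₀=6, period (1,12); ℓ=2 even so k=1
a_0=6:  p_0=6·1+0=6,  q_0=6·0+1=1
a_1=1:  p_1=1·6+1=7,  q_1=1·1+0=1
(x₁, y₁) = (7, 1);  7² − 48·1² = 1 ✓

7 1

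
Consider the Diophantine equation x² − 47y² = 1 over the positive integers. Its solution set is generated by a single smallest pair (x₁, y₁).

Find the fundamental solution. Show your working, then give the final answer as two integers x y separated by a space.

√47 = [6; 1,5,1,12, …], period ℓ=4 (even) → k=3
a_0=6:  p_0=6·1+0=6,  q_0=6·0+1=1
a_1=1:  p_1=1·6+1=7,  q_1=1·1+0=1
a_2=5:  p_2=5·7+6=41,  q_2=5·1+1=6
a_3=1:  p_3=1·41+7=48,  q_3=1·6+1=7
(x₁, y₁) = (48, 7);  48² − 47·7² = 1 ✓

48 7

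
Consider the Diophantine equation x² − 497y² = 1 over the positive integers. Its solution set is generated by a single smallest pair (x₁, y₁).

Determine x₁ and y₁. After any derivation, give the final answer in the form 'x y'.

[22; 3,2,2,5,6,5,2,2,3,44] for √497; ℓ=10 ⇒ convergent index 9
i=0: a=22 ⇒ p=22, q=1
…
i=2: a=2 ⇒ p=156, q=7
i=3: a=2 ⇒ p=379, q=17
i=4: a=5 ⇒ p=2051, q=92
i=5: a=6 ⇒ p=12685, q=569
i=6: a=5 ⇒ p=65476, q=2937
i=7: a=2 ⇒ p=143637, q=6443
i=8: a=2 ⇒ p=352750, q=15823
i=9: a=3 ⇒ p=1201887, q=53912
(x₁, y₁) = (1201887, 53912);  1201887² − 497·53912² = 1 ✓

1201887 53912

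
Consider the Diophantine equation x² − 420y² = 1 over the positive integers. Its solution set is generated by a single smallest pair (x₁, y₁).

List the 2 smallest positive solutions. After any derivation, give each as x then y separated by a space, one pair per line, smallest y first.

√420 → a₀=20, period (2,40); ℓ=2 even so k=1
k=0  a_k=20  p_k/q_k = 20/1
k=1  a_k=2  p_k/q_k = 41/2
fundamental: x₁=41, y₁=2  (since 1681 − 420·4 = 1)
k=2:  x_2 = 41·41+420·2·2 = 3361,  y_2 = 41·2+2·41 = 164

41 2
3361 164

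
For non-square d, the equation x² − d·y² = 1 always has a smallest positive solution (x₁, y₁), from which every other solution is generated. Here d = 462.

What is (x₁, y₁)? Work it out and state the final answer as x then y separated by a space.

√462 = [21; 2,42, …], period ℓ=2 (even) → k=1
k=0  a_k=21  p_k/q_k = 21/1
k=1  a_k=2  p_k/q_k = 43/2
→ (43, 2).  Check: 43²=1849, 462·2²=1848, difference 1.

43 2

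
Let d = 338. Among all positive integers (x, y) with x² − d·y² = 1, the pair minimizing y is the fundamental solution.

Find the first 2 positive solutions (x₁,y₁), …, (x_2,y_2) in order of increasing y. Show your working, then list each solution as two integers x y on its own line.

114243 6214
26102926097 1419812004

[18; 2,1,1,2,36] for √338; ℓ=5 ⇒ convergent index 9
k=0  a_k=18  p_k/q_k = 18/1
…
k=2  a_k=1  p_k/q_k = 55/3
…
k=4  a_k=2  p_k/q_k = 239/13
k=5  a_k=36  p_k/q_k = 8696/473
k=6  a_k=2  p_k/q_k = 17631/959
k=7  a_k=1  p_k/q_k = 26327/1432
k=8  a_k=1  p_k/q_k = 43958/2391
k=9  a_k=2  p_k/q_k = 114243/6214
(x₁, y₁) = (114243, 6214);  114243² − 338·6214² = 1 ✓
k=2:  x_2 = 114243·114243+338·6214·6214 = 26102926097,  y_2 = 114243·6214+6214·114243 = 1419812004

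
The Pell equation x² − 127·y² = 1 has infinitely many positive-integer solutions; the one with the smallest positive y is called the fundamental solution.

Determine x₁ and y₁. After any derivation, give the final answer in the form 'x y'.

4730624 419775

√127 = [11; 3,1,2,2,7,11,7,2,2,1,3,22, …], period ℓ=12 (even) → k=11
i=0: a=11 ⇒ p=11, q=1
…
i=2: a=1 ⇒ p=45, q=4
…
i=4: a=2 ⇒ p=293, q=26
i=5: a=7 ⇒ p=2175, q=193
i=6: a=11 ⇒ p=24218, q=2149
i=7: a=7 ⇒ p=171701, q=15236
i=8: a=2 ⇒ p=367620, q=32621
…
i=10: a=1 ⇒ p=1274561, q=113099
i=11: a=3 ⇒ p=4730624, q=419775
(x₁, y₁) = (4730624, 419775);  4730624² − 127·419775² = 1 ✓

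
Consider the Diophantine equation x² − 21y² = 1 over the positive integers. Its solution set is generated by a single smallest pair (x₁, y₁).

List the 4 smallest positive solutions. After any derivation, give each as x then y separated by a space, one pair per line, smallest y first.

55 12
6049 1320
665335 145188
73180801 15969360

[4; 1,1,2,1,1,8] for √21; ℓ=6 ⇒ convergent index 5
a_0=4:  p_0=4·1+0=4,  q_0=4·0+1=1
a_1=1:  p_1=1·4+1=5,  q_1=1·1+0=1
a_2=1:  p_2=1·5+4=9,  q_2=1·1+1=2
…
a_4=1:  p_4=1·23+9=32,  q_4=1·5+2=7
a_5=1:  p_5=1·32+23=55,  q_5=1·7+5=12
fundamental: x₁=55, y₁=12  (since 3025 − 21·144 = 1)
n=2: (55,12)∘(55,12) = (55·55+21·12·12, 55·12+12·55) = (6049,1320)
n=3: (6049,1320)∘(55,12) = (55·6049+21·12·1320, 55·1320+12·6049) = (665335,145188)
n=4: (665335,145188)∘(55,12) = (55·665335+21·12·145188, 55·145188+12·665335) = (73180801,15969360)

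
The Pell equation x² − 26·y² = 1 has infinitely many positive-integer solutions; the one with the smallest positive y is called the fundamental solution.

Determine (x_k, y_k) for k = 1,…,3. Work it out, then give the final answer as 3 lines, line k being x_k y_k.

51 10
5201 1020
530451 104030

√26 = [5; 10, …], period ℓ=1 (odd) → k=1
step 0: (5, 1)  from 5·(1,0) + (0,1)
step 1: (51, 10)  from 10·(5,1) + (1,0)
→ (51, 10).  Check: 51²=2601, 26·10²=2600, difference 1.
n=2: (51,10)∘(51,10) = (51·51+26·10·10, 51·10+10·51) = (5201,1020)
n=3: (5201,1020)∘(51,10) = (51·5201+26·10·1020, 51·1020+10·5201) = (530451,104030)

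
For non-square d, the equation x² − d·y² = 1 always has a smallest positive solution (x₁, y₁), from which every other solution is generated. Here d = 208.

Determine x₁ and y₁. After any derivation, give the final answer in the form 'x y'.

d=208: √d = [14; 2,2,1,2,2,28] (ℓ=6, even), read p_5/q_5
i=0: a=14 ⇒ p=14, q=1
i=1: a=2 ⇒ p=29, q=2
i=2: a=2 ⇒ p=72, q=5
i=3: a=1 ⇒ p=101, q=7
i=4: a=2 ⇒ p=274, q=19
i=5: a=2 ⇒ p=649, q=45
fundamental: x₁=649, y₁=45  (since 421201 − 208·2025 = 1)

649 45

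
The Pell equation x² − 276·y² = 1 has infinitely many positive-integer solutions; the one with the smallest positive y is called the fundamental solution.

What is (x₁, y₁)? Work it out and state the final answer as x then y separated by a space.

7775 468

[16; 1,1,1,1,2,2,2,1,1,1,1,32] for √276; ℓ=12 ⇒ convergent index 11
k=0  a_k=16  p_k/q_k = 16/1
…
k=2  a_k=1  p_k/q_k = 33/2
k=3  a_k=1  p_k/q_k = 50/3
…
k=5  a_k=2  p_k/q_k = 216/13
…
k=7  a_k=2  p_k/q_k = 1246/75
k=8  a_k=1  p_k/q_k = 1761/106
…
k=10  a_k=1  p_k/q_k = 4768/287
k=11  a_k=1  p_k/q_k = 7775/468
fundamental: x₁=7775, y₁=468  (since 60450625 − 276·219024 = 1)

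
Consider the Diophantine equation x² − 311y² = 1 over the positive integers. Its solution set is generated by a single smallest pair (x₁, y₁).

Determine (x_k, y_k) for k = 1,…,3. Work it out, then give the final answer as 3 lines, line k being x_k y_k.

16883880 957397
570130807708799 32329152120720
19252040283316857636360 1091683049815963029803

√311 → a₀=17, period (1,1,1,2,1,…,1,1,34); ℓ=16 even so k=15
i=0: a=17 ⇒ p=17, q=1
i=1: a=1 ⇒ p=18, q=1
i=2: a=1 ⇒ p=35, q=2
i=3: a=1 ⇒ p=53, q=3
i=4: a=2 ⇒ p=141, q=8
i=5: a=1 ⇒ p=194, q=11
i=6: a=6 ⇒ p=1305, q=74
i=7: a=3 ⇒ p=4109, q=233
i=8: a=17 ⇒ p=71158, q=4035
…
i=10: a=6 ⇒ p=1376656, q=78063
i=11: a=1 ⇒ p=1594239, q=90401
i=12: a=2 ⇒ p=4565134, q=258865
i=13: a=1 ⇒ p=6159373, q=349266
i=14: a=1 ⇒ p=10724507, q=608131
i=15: a=1 ⇒ p=16883880, q=957397
(x₁, y₁) = (16883880, 957397);  16883880² − 311·957397² = 1 ✓
(16883880+957397√311)^2 = 570130807708799 + 32329152120720√311
(16883880+957397√311)^3 = 19252040283316857636360 + 1091683049815963029803√311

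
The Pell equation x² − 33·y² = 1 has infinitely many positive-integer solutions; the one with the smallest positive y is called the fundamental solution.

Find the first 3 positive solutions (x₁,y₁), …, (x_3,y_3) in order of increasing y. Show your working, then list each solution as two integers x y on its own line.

√33 → a₀=5, period (1,2,1,10); ℓ=4 even so k=3
a_0=5:  p_0=5·1+0=5,  q_0=5·0+1=1
a_1=1:  p_1=1·5+1=6,  q_1=1·1+0=1
a_2=2:  p_2=2·6+5=17,  q_2=2·1+1=3
a_3=1:  p_3=1·17+6=23,  q_3=1·3+1=4
→ (23, 4).  Check: 23²=529, 33·4²=528, difference 1.
k=2:  x_2 = 23·23+33·4·4 = 1057,  y_2 = 23·4+4·23 = 184
k=3:  x_3 = 23·1057+33·4·184 = 48599,  y_3 = 23·184+4·1057 = 8460

23 4
1057 184
48599 8460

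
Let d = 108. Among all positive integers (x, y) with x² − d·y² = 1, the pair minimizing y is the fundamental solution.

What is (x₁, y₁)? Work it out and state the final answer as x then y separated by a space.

1351 130

√108 → a₀=10, period (2,1,1,4,1,1,2,20); ℓ=8 even so k=7
step 0: (10, 1)  from 10·(1,0) + (0,1)
…
step 3: (52, 5)  from 1·(31,3) + (21,2)
…
step 5: (291, 28)  from 1·(239,23) + (52,5)
step 6: (530, 51)  from 1·(291,28) + (239,23)
step 7: (1351, 130)  from 2·(530,51) + (291,28)
fundamental: x₁=1351, y₁=130  (since 1825201 − 108·16900 = 1)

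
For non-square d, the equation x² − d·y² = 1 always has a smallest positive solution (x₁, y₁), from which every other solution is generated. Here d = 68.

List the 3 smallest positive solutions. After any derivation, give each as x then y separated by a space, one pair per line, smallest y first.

33 4
2177 264
143649 17420

[8; 4,16] for √68; ℓ=2 ⇒ convergent index 1
k=0  a_k=8  p_k/q_k = 8/1
k=1  a_k=4  p_k/q_k = 33/4
(x₁, y₁) = (33, 4);  33² − 68·4² = 1 ✓
(x_2, y_2) = (33·33 + 68·4·4, 33·4 + 4·33) = (2177, 264)
(x_3, y_3) = (33·2177 + 68·4·264, 33·264 + 4·2177) = (143649, 17420)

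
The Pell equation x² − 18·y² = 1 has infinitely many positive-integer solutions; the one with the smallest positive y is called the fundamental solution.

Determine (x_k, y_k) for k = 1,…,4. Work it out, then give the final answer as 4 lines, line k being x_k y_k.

√18 = [4; 4,8, …], period ℓ=2 (even) → k=1
i=0: a=4 ⇒ p=4, q=1
i=1: a=4 ⇒ p=17, q=4
(x₁, y₁) = (17, 4);  17² − 18·4² = 1 ✓
(x_2, y_2) = (17·17 + 18·4·4, 17·4 + 4·17) = (577, 136)
(x_3, y_3) = (17·577 + 18·4·136, 17·136 + 4·577) = (19601, 4620)
(x_4, y_4) = (17·19601 + 18·4·4620, 17·4620 + 4·19601) = (665857, 156944)

17 4
577 136
19601 4620
665857 156944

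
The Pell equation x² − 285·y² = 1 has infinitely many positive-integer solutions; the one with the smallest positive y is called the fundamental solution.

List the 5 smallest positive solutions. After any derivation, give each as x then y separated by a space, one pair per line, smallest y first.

√285 → a₀=16, period (1,7,2,7,1,32); ℓ=6 even so k=5
a_0=16:  p_0=16·1+0=16,  q_0=16·0+1=1
…
a_4=7:  p_4=7·287+135=2144,  q_4=7·17+8=127
a_5=1:  p_5=1·2144+287=2431,  q_5=1·127+17=144
(x₁, y₁) = (2431, 144);  2431² − 285·144² = 1 ✓
k=2:  x_2 = 2431·2431+285·144·144 = 11819521,  y_2 = 2431·144+144·2431 = 700128
k=3:  x_3 = 2431·11819521+285·144·700128 = 57466508671,  y_3 = 2431·700128+144·11819521 = 3404022192
k=4:  x_4 = 2431·57466508671+285·144·3404022192 = 279402153338881,  y_4 = 2431·3404022192+144·57466508671 = 16550355197376
k=5:  x_5 = 2431·279402153338881+285·144·16550355197376 = 1358453212067130751,  y_5 = 2431·16550355197376+144·279402153338881 = 80467823565619920

2431 144
11819521 700128
57466508671 3404022192
279402153338881 16550355197376
1358453212067130751 80467823565619920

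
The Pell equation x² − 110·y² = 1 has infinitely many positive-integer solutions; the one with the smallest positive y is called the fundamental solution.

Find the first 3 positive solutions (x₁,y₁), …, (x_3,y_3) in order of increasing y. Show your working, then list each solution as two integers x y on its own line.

√110 = [10; 2,20, …], period ℓ=2 (even) → k=1
a_0=10:  p_0=10·1+0=10,  q_0=10·0+1=1
a_1=2:  p_1=2·10+1=21,  q_1=2·1+0=2
→ (21, 2).  Check: 21²=441, 110·2²=440, difference 1.
(x_2, y_2) = (21·21 + 110·2·2, 21·2 + 2·21) = (881, 84)
(x_3, y_3) = (21·881 + 110·2·84, 21·84 + 2·881) = (36981, 3526)

21 2
881 84
36981 3526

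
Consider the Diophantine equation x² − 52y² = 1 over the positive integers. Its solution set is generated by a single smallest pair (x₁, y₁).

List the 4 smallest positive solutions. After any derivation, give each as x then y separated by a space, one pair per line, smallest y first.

√52 = [7; 4,1,2,1,4,14, …], period ℓ=6 (even) → k=5
a_0=7:  p_0=7·1+0=7,  q_0=7·0+1=1
a_1=4:  p_1=4·7+1=29,  q_1=4·1+0=4
…
a_4=1:  p_4=1·101+36=137,  q_4=1·14+5=19
a_5=4:  p_5=4·137+101=649,  q_5=4·19+14=90
→ (649, 90).  Check: 649²=421201, 52·90²=421200, difference 1.
k=2:  x_2 = 649·649+52·90·90 = 842401,  y_2 = 649·90+90·649 = 116820
k=3:  x_3 = 649·842401+52·90·116820 = 1093435849,  y_3 = 649·116820+90·842401 = 151632270
k=4:  x_4 = 649·1093435849+52·90·151632270 = 1419278889601,  y_4 = 649·151632270+90·1093435849 = 196818569640

649 90
842401 116820
1093435849 151632270
1419278889601 196818569640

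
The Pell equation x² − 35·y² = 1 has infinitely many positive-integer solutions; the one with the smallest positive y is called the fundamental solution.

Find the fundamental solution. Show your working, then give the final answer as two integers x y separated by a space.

6 1

√35 → a₀=5, period (1,10); ℓ=2 even so k=1
step 0: (5, 1)  from 5·(1,0) + (0,1)
step 1: (6, 1)  from 1·(5,1) + (1,0)
(x₁, y₁) = (6, 1);  6² − 35·1² = 1 ✓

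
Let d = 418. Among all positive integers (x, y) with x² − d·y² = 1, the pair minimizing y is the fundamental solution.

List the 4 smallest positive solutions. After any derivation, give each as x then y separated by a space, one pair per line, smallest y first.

33857 1656
2292592897 112134384
155240635393601 7593067676520
10511964382749705217 514156984535740896

√418 → a₀=20, period (2,4,20,4,2,40); ℓ=6 even so k=5
step 0: (20, 1)  from 20·(1,0) + (0,1)
step 1: (41, 2)  from 2·(20,1) + (1,0)
…
step 4: (15068, 737)  from 4·(3721,182) + (184,9)
step 5: (33857, 1656)  from 2·(15068,737) + (3721,182)
(x₁, y₁) = (33857, 1656);  33857² − 418·1656² = 1 ✓
n=2: (33857,1656)∘(33857,1656) = (33857·33857+418·1656·1656, 33857·1656+1656·33857) = (2292592897,112134384)
n=3: (2292592897,112134384)∘(33857,1656) = (33857·2292592897+418·1656·112134384, 33857·112134384+1656·2292592897) = (155240635393601,7593067676520)
n=4: (155240635393601,7593067676520)∘(33857,1656) = (33857·155240635393601+418·1656·7593067676520, 33857·7593067676520+1656·155240635393601) = (10511964382749705217,514156984535740896)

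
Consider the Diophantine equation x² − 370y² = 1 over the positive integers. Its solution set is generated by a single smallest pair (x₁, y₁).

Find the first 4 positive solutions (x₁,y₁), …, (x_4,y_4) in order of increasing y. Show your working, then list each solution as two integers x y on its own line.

213859 11118
91471343761 4755368724
39123940210553539 2033956799880714
16734013458886067250241 869959934526623861928

√370 = [19; 4,4,38, …], period ℓ=3 (odd) → k=5
a_0=19:  p_0=19·1+0=19,  q_0=19·0+1=1
a_1=4:  p_1=4·19+1=77,  q_1=4·1+0=4
…
a_3=38:  p_3=38·327+77=12503,  q_3=38·17+4=650
a_4=4:  p_4=4·12503+327=50339,  q_4=4·650+17=2617
a_5=4:  p_5=4·50339+12503=213859,  q_5=4·2617+650=11118
→ (213859, 11118).  Check: 213859²=45735671881, 370·11118²=45735671880, difference 1.
k=2:  x_2 = 213859·213859+370·11118·11118 = 91471343761,  y_2 = 213859·11118+11118·213859 = 4755368724
k=3:  x_3 = 213859·91471343761+370·11118·4755368724 = 39123940210553539,  y_3 = 213859·4755368724+11118·91471343761 = 2033956799880714
k=4:  x_4 = 213859·39123940210553539+370·11118·2033956799880714 = 16734013458886067250241,  y_4 = 213859·2033956799880714+11118·39123940210553539 = 869959934526623861928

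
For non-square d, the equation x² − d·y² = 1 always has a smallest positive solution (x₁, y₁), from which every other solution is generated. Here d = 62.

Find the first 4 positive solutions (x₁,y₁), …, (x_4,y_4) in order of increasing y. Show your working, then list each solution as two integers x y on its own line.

63 8
7937 1008
999999 127000
125991937 16000992

√62 → a₀=7, period (1,6,1,14); ℓ=4 even so k=3
a_0=7:  p_0=7·1+0=7,  q_0=7·0+1=1
…
a_2=6:  p_2=6·8+7=55,  q_2=6·1+1=7
a_3=1:  p_3=1·55+8=63,  q_3=1·7+1=8
→ (63, 8).  Check: 63²=3969, 62·8²=3968, difference 1.
n=2: (63,8)∘(63,8) = (63·63+62·8·8, 63·8+8·63) = (7937,1008)
n=3: (7937,1008)∘(63,8) = (63·7937+62·8·1008, 63·1008+8·7937) = (999999,127000)
n=4: (999999,127000)∘(63,8) = (63·999999+62·8·127000, 63·127000+8·999999) = (125991937,16000992)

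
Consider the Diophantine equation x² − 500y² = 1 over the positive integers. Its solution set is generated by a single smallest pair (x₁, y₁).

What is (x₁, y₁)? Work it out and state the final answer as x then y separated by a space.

√500 = [22; 2,1,3,2,1,…,1,2,44, …], period ℓ=14 (even) → k=13
step 0: (22, 1)  from 22·(1,0) + (0,1)
step 1: (45, 2)  from 2·(22,1) + (1,0)
step 2: (67, 3)  from 1·(45,2) + (22,1)
step 3: (246, 11)  from 3·(67,3) + (45,2)
step 4: (559, 25)  from 2·(246,11) + (67,3)
…
step 6: (1364, 61)  from 1·(805,36) + (559,25)
step 7: (14445, 646)  from 10·(1364,61) + (805,36)
step 8: (15809, 707)  from 1·(14445,646) + (1364,61)
…
step 12: (335522, 15005)  from 1·(259205,11592) + (76317,3413)
step 13: (930249, 41602)  from 2·(335522,15005) + (259205,11592)
(x₁, y₁) = (930249, 41602);  930249² − 500·41602² = 1 ✓

930249 41602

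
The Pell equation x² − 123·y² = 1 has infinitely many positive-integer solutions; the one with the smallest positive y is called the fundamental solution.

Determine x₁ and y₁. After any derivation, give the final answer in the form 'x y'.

122 11

√123 = [11; 11,22, …], period ℓ=2 (even) → k=1
i=0: a=11 ⇒ p=11, q=1
i=1: a=11 ⇒ p=122, q=11
→ (122, 11).  Check: 122²=14884, 123·11²=14883, difference 1.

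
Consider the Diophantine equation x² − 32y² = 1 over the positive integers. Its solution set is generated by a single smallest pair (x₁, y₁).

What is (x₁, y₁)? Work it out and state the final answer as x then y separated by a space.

[5; 1,1,1,10] for √32; ℓ=4 ⇒ convergent index 3
i=0: a=5 ⇒ p=5, q=1
i=1: a=1 ⇒ p=6, q=1
i=2: a=1 ⇒ p=11, q=2
i=3: a=1 ⇒ p=17, q=3
→ (17, 3).  Check: 17²=289, 32·3²=288, difference 1.

17 3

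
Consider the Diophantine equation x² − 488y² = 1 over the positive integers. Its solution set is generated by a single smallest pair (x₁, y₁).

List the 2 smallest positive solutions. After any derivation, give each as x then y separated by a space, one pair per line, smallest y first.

243 11
118097 5346

[22; 11,44] for √488; ℓ=2 ⇒ convergent index 1
k=0  a_k=22  p_k/q_k = 22/1
k=1  a_k=11  p_k/q_k = 243/11
→ (243, 11).  Check: 243²=59049, 488·11²=59048, difference 1.
(x_2, y_2) = (243·243 + 488·11·11, 243·11 + 11·243) = (118097, 5346)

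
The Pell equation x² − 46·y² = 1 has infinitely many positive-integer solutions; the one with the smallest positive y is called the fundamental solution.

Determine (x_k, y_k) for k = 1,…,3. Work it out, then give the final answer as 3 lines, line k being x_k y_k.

√46 = [6; 1,3,1,1,2,6,2,1,1,3,1,12, …], period ℓ=12 (even) → k=11
i=0: a=6 ⇒ p=6, q=1
i=1: a=1 ⇒ p=7, q=1
…
i=5: a=2 ⇒ p=156, q=23
…
i=8: a=1 ⇒ p=3147, q=464
…
i=10: a=3 ⇒ p=19038, q=2807
i=11: a=1 ⇒ p=24335, q=3588
(x₁, y₁) = (24335, 3588);  24335² − 46·3588² = 1 ✓
(24335+3588√46)^2 = 1184384449 + 174627960√46
(24335+3588√46)^3 = 57643991108495 + 8499142809612√46

24335 3588
1184384449 174627960
57643991108495 8499142809612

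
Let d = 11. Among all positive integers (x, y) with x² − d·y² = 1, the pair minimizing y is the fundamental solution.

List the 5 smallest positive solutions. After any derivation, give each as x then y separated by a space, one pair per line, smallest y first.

√11 → a₀=3, period (3,6); ℓ=2 even so k=1
a_0=3:  p_0=3·1+0=3,  q_0=3·0+1=1
a_1=3:  p_1=3·3+1=10,  q_1=3·1+0=3
fundamental: x₁=10, y₁=3  (since 100 − 11·9 = 1)
n=2: (10,3)∘(10,3) = (10·10+11·3·3, 10·3+3·10) = (199,60)
n=3: (199,60)∘(10,3) = (10·199+11·3·60, 10·60+3·199) = (3970,1197)
n=4: (3970,1197)∘(10,3) = (10·3970+11·3·1197, 10·1197+3·3970) = (79201,23880)
n=5: (79201,23880)∘(10,3) = (10·79201+11·3·23880, 10·23880+3·79201) = (1580050,476403)

10 3
199 60
3970 1197
79201 23880
1580050 476403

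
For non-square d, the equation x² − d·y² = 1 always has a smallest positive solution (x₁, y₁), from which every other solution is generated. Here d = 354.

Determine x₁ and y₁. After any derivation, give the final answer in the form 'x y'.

258065 13716

√354 → a₀=18, period (1,4,2,2,18,2,2,4,1,36); ℓ=10 even so k=9
step 0: (18, 1)  from 18·(1,0) + (0,1)
…
step 2: (94, 5)  from 4·(19,1) + (18,1)
…
step 6: (19210, 1021)  from 2·(9351,497) + (508,27)
step 7: (47771, 2539)  from 2·(19210,1021) + (9351,497)
step 8: (210294, 11177)  from 4·(47771,2539) + (19210,1021)
step 9: (258065, 13716)  from 1·(210294,11177) + (47771,2539)
(x₁, y₁) = (258065, 13716);  258065² − 354·13716² = 1 ✓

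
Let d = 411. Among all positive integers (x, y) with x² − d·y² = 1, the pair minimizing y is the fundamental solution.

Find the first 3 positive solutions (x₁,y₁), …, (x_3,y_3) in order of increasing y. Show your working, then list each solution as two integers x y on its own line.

49730 2453
4946145799 243975380
491943661118810 24265791292347

√411 = [20; 3,1,1,1,19,1,1,1,3,40, …], period ℓ=10 (even) → k=9
k=0  a_k=20  p_k/q_k = 20/1
…
k=4  a_k=1  p_k/q_k = 223/11
…
k=6  a_k=1  p_k/q_k = 4602/227
…
k=8  a_k=1  p_k/q_k = 13583/670
k=9  a_k=3  p_k/q_k = 49730/2453
fundamental: x₁=49730, y₁=2453  (since 2473072900 − 411·6017209 = 1)
(x_2, y_2) = (49730·49730 + 411·2453·2453, 49730·2453 + 2453·49730) = (4946145799, 243975380)
(x_3, y_3) = (49730·4946145799 + 411·2453·243975380, 49730·243975380 + 2453·4946145799) = (491943661118810, 24265791292347)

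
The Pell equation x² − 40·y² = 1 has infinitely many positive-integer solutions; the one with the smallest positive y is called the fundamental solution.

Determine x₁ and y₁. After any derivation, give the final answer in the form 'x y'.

19 3

√40 = [6; 3,12, …], period ℓ=2 (even) → k=1
i=0: a=6 ⇒ p=6, q=1
i=1: a=3 ⇒ p=19, q=3
(x₁, y₁) = (19, 3);  19² − 40·3² = 1 ✓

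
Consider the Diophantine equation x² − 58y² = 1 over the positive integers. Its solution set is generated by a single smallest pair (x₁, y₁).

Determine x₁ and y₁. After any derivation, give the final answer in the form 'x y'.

[7; 1,1,1,1,1,1,14] for √58; ℓ=7 ⇒ convergent index 13
i=0: a=7 ⇒ p=7, q=1
i=1: a=1 ⇒ p=8, q=1
…
i=4: a=1 ⇒ p=38, q=5
…
i=6: a=1 ⇒ p=99, q=13
…
i=10: a=1 ⇒ p=4539, q=596
…
i=12: a=1 ⇒ p=12071, q=1585
i=13: a=1 ⇒ p=19603, q=2574
→ (19603, 2574).  Check: 19603²=384277609, 58·2574²=384277608, difference 1.

19603 2574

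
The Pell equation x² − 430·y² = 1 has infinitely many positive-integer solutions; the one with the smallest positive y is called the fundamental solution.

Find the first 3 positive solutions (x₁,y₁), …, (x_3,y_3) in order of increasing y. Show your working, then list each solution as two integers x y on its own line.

2862251 138030
16384961574001 790153011060
93795745300289010251 4523232492118854090

√430 = [20; 1,2,1,3,1,…,2,1,40, …], period ℓ=14 (even) → k=13
step 0: (20, 1)  from 20·(1,0) + (0,1)
step 1: (21, 1)  from 1·(20,1) + (1,0)
step 2: (62, 3)  from 2·(21,1) + (20,1)
step 3: (83, 4)  from 1·(62,3) + (21,1)
…
step 5: (394, 19)  from 1·(311,15) + (83,4)
…
step 7: (21794, 1051)  from 8·(2675,129) + (394,19)
step 8: (133439, 6435)  from 6·(21794,1051) + (2675,129)
step 9: (155233, 7486)  from 1·(133439,6435) + (21794,1051)
step 10: (599138, 28893)  from 3·(155233,7486) + (133439,6435)
…
step 12: (2107880, 101651)  from 2·(754371,36379) + (599138,28893)
step 13: (2862251, 138030)  from 1·(2107880,101651) + (754371,36379)
fundamental: x₁=2862251, y₁=138030  (since 8192480787001 − 430·19052280900 = 1)
(2862251+138030√430)^2 = 16384961574001 + 790153011060√430
(2862251+138030√430)^3 = 93795745300289010251 + 4523232492118854090√430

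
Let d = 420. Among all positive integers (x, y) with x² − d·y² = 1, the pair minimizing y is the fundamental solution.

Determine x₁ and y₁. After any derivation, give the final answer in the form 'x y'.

[20; 2,40] for √420; ℓ=2 ⇒ convergent index 1
i=0: a=20 ⇒ p=20, q=1
i=1: a=2 ⇒ p=41, q=2
fundamental: x₁=41, y₁=2  (since 1681 − 420·4 = 1)

41 2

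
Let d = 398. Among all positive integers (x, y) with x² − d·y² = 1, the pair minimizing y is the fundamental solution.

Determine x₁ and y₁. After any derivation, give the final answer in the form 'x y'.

399 20

√398 = [19; 1,18,1,38, …], period ℓ=4 (even) → k=3
a_0=19:  p_0=19·1+0=19,  q_0=19·0+1=1
…
a_2=18:  p_2=18·20+19=379,  q_2=18·1+1=19
a_3=1:  p_3=1·379+20=399,  q_3=1·19+1=20
fundamental: x₁=399, y₁=20  (since 159201 − 398·400 = 1)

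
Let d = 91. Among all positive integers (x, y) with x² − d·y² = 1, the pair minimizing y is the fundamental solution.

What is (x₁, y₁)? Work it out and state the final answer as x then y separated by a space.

√91 = [9; 1,1,5,1,5,1,1,18, …], period ℓ=8 (even) → k=7
a_0=9:  p_0=9·1+0=9,  q_0=9·0+1=1
a_1=1:  p_1=1·9+1=10,  q_1=1·1+0=1
a_2=1:  p_2=1·10+9=19,  q_2=1·1+1=2
a_3=5:  p_3=5·19+10=105,  q_3=5·2+1=11
…
a_6=1:  p_6=1·725+124=849,  q_6=1·76+13=89
a_7=1:  p_7=1·849+725=1574,  q_7=1·89+76=165
→ (1574, 165).  Check: 1574²=2477476, 91·165²=2477475, difference 1.

1574 165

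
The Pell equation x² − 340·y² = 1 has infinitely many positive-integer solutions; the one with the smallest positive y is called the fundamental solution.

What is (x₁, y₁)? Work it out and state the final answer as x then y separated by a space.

285769 15498

[18; 2,3,1,1,1,…,3,2,36] for √340; ℓ=14 ⇒ convergent index 13
a_0=18:  p_0=18·1+0=18,  q_0=18·0+1=1
a_1=2:  p_1=2·18+1=37,  q_1=2·1+0=2
…
a_4=1:  p_4=1·166+129=295,  q_4=1·9+7=16
…
a_7=8:  p_7=8·756+461=6509,  q_7=8·41+25=353
…
a_10=1:  p_10=1·13774+7265=21039,  q_10=1·747+394=1141
a_11=1:  p_11=1·21039+13774=34813,  q_11=1·1141+747=1888
a_12=3:  p_12=3·34813+21039=125478,  q_12=3·1888+1141=6805
a_13=2:  p_13=2·125478+34813=285769,  q_13=2·6805+1888=15498
fundamental: x₁=285769, y₁=15498  (since 81663921361 − 340·240188004 = 1)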